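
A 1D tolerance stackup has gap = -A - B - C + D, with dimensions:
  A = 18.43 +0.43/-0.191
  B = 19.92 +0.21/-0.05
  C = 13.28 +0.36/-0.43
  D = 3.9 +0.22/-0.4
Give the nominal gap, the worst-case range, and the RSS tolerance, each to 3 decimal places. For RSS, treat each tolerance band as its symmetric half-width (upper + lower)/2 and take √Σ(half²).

Stack each dimension's contribution:
  -A: nom -18.430 → Σnom=-18.430; wc +0.191/-0.430 → slack +0.191/-0.430; half-tol=0.310, Σhalf²=0.096410
  -B: nom -19.920 → Σnom=-38.350; wc +0.050/-0.210 → slack +0.241/-0.640; half-tol=0.130, Σhalf²=0.113310
  -C: nom -13.280 → Σnom=-51.630; wc +0.430/-0.360 → slack +0.671/-1.000; half-tol=0.395, Σhalf²=0.269335
  +D: nom +3.900 → Σnom=-47.730; wc +0.220/-0.400 → slack +0.891/-1.400; half-tol=0.310, Σhalf²=0.365435
Nominal = -47.730. Worst-case = [-47.730 - 1.400, -47.730 + 0.891] = [-49.130, -46.839]. RSS = √0.365435 = 0.605.

nominal=-47.730 wc=[-49.130,-46.839] rss=0.605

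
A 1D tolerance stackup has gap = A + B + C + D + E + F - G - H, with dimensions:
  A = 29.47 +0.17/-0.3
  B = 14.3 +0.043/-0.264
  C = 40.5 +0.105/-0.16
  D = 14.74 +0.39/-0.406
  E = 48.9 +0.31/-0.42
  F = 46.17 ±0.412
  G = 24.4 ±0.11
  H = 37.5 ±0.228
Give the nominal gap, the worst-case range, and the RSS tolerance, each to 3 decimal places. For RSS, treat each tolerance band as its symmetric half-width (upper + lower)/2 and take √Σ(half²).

nominal=132.180 wc=[129.880,133.948] rss=0.789

Stack each dimension's contribution:
  +A: nom +29.470 → Σnom=29.470; wc +0.170/-0.300 → slack +0.170/-0.300; half-tol=0.235, Σhalf²=0.055225
  +B: nom +14.300 → Σnom=43.770; wc +0.043/-0.264 → slack +0.213/-0.564; half-tol=0.153, Σhalf²=0.078787
  +C: nom +40.500 → Σnom=84.270; wc +0.105/-0.160 → slack +0.318/-0.724; half-tol=0.133, Σhalf²=0.096343
  +D: nom +14.740 → Σnom=99.010; wc +0.390/-0.406 → slack +0.708/-1.130; half-tol=0.398, Σhalf²=0.254748
  +E: nom +48.900 → Σnom=147.910; wc +0.310/-0.420 → slack +1.018/-1.550; half-tol=0.365, Σhalf²=0.387972
  +F: nom +46.170 → Σnom=194.080; wc +0.412/-0.412 → slack +1.430/-1.962; half-tol=0.412, Σhalf²=0.557716
  -G: nom -24.400 → Σnom=169.680; wc +0.110/-0.110 → slack +1.540/-2.072; half-tol=0.110, Σhalf²=0.569816
  -H: nom -37.500 → Σnom=132.180; wc +0.228/-0.228 → slack +1.768/-2.300; half-tol=0.228, Σhalf²=0.621800
Nominal = 132.180. Worst-case = [132.180 - 2.300, 132.180 + 1.768] = [129.880, 133.948]. RSS = √0.621800 = 0.789.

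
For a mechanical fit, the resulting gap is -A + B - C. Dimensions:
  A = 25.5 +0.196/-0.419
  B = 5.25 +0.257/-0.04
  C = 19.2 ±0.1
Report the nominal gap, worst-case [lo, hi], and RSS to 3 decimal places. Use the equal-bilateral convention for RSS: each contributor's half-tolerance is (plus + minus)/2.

nominal=-39.450 wc=[-39.786,-38.674] rss=0.356

Stack each dimension's contribution:
  -A: nom -25.500 → Σnom=-25.500; wc +0.419/-0.196 → slack +0.419/-0.196; half-tol=0.307, Σhalf²=0.094556
  +B: nom +5.250 → Σnom=-20.250; wc +0.257/-0.040 → slack +0.676/-0.236; half-tol=0.148, Σhalf²=0.116608
  -C: nom -19.200 → Σnom=-39.450; wc +0.100/-0.100 → slack +0.776/-0.336; half-tol=0.100, Σhalf²=0.126608
Nominal = -39.450. Worst-case = [-39.450 - 0.336, -39.450 + 0.776] = [-39.786, -38.674]. RSS = √0.126608 = 0.356.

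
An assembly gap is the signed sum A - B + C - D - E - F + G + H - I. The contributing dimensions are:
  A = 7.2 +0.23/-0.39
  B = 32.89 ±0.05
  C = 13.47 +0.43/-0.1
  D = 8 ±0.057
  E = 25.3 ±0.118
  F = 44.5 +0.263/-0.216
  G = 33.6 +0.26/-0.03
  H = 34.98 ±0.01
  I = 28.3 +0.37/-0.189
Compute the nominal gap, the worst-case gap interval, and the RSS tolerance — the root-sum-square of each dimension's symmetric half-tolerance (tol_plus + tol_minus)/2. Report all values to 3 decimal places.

nominal=-49.740 wc=[-51.128,-48.180] rss=0.585

Stack each dimension's contribution:
  +A: nom +7.200 → Σnom=7.200; wc +0.230/-0.390 → slack +0.230/-0.390; half-tol=0.310, Σhalf²=0.096100
  -B: nom -32.890 → Σnom=-25.690; wc +0.050/-0.050 → slack +0.280/-0.440; half-tol=0.050, Σhalf²=0.098600
  +C: nom +13.470 → Σnom=-12.220; wc +0.430/-0.100 → slack +0.710/-0.540; half-tol=0.265, Σhalf²=0.168825
  -D: nom -8.000 → Σnom=-20.220; wc +0.057/-0.057 → slack +0.767/-0.597; half-tol=0.057, Σhalf²=0.172074
  -E: nom -25.300 → Σnom=-45.520; wc +0.118/-0.118 → slack +0.885/-0.715; half-tol=0.118, Σhalf²=0.185998
  -F: nom -44.500 → Σnom=-90.020; wc +0.216/-0.263 → slack +1.101/-0.978; half-tol=0.239, Σhalf²=0.243358
  +G: nom +33.600 → Σnom=-56.420; wc +0.260/-0.030 → slack +1.361/-1.008; half-tol=0.145, Σhalf²=0.264383
  +H: nom +34.980 → Σnom=-21.440; wc +0.010/-0.010 → slack +1.371/-1.018; half-tol=0.010, Σhalf²=0.264483
  -I: nom -28.300 → Σnom=-49.740; wc +0.189/-0.370 → slack +1.560/-1.388; half-tol=0.279, Σhalf²=0.342604
Nominal = -49.740. Worst-case = [-49.740 - 1.388, -49.740 + 1.560] = [-51.128, -48.180]. RSS = √0.342604 = 0.585.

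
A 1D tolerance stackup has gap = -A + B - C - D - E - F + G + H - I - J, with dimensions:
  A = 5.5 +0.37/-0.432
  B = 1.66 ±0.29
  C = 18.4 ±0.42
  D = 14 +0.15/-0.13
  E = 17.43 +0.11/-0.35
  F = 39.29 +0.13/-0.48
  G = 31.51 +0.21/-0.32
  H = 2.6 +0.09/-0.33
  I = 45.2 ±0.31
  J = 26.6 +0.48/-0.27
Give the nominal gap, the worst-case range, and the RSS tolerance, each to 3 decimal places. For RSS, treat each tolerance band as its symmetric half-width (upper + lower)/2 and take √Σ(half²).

nominal=-130.650 wc=[-133.560,-127.668] rss=0.968

Stack each dimension's contribution:
  -A: nom -5.500 → Σnom=-5.500; wc +0.432/-0.370 → slack +0.432/-0.370; half-tol=0.401, Σhalf²=0.160801
  +B: nom +1.660 → Σnom=-3.840; wc +0.290/-0.290 → slack +0.722/-0.660; half-tol=0.290, Σhalf²=0.244901
  -C: nom -18.400 → Σnom=-22.240; wc +0.420/-0.420 → slack +1.142/-1.080; half-tol=0.420, Σhalf²=0.421301
  -D: nom -14.000 → Σnom=-36.240; wc +0.130/-0.150 → slack +1.272/-1.230; half-tol=0.140, Σhalf²=0.440901
  -E: nom -17.430 → Σnom=-53.670; wc +0.350/-0.110 → slack +1.622/-1.340; half-tol=0.230, Σhalf²=0.493801
  -F: nom -39.290 → Σnom=-92.960; wc +0.480/-0.130 → slack +2.102/-1.470; half-tol=0.305, Σhalf²=0.586826
  +G: nom +31.510 → Σnom=-61.450; wc +0.210/-0.320 → slack +2.312/-1.790; half-tol=0.265, Σhalf²=0.657051
  +H: nom +2.600 → Σnom=-58.850; wc +0.090/-0.330 → slack +2.402/-2.120; half-tol=0.210, Σhalf²=0.701151
  -I: nom -45.200 → Σnom=-104.050; wc +0.310/-0.310 → slack +2.712/-2.430; half-tol=0.310, Σhalf²=0.797251
  -J: nom -26.600 → Σnom=-130.650; wc +0.270/-0.480 → slack +2.982/-2.910; half-tol=0.375, Σhalf²=0.937876
Nominal = -130.650. Worst-case = [-130.650 - 2.910, -130.650 + 2.982] = [-133.560, -127.668]. RSS = √0.937876 = 0.968.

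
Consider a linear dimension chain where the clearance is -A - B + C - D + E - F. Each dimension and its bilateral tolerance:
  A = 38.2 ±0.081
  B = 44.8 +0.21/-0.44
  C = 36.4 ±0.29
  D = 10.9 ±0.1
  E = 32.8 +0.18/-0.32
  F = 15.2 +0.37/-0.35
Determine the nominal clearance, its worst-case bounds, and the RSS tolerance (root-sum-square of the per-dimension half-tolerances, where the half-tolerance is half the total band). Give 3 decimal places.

nominal=-39.900 wc=[-41.271,-38.459] rss=0.631

Stack each dimension's contribution:
  -A: nom -38.200 → Σnom=-38.200; wc +0.081/-0.081 → slack +0.081/-0.081; half-tol=0.081, Σhalf²=0.006561
  -B: nom -44.800 → Σnom=-83.000; wc +0.440/-0.210 → slack +0.521/-0.291; half-tol=0.325, Σhalf²=0.112186
  +C: nom +36.400 → Σnom=-46.600; wc +0.290/-0.290 → slack +0.811/-0.581; half-tol=0.290, Σhalf²=0.196286
  -D: nom -10.900 → Σnom=-57.500; wc +0.100/-0.100 → slack +0.911/-0.681; half-tol=0.100, Σhalf²=0.206286
  +E: nom +32.800 → Σnom=-24.700; wc +0.180/-0.320 → slack +1.091/-1.001; half-tol=0.250, Σhalf²=0.268786
  -F: nom -15.200 → Σnom=-39.900; wc +0.350/-0.370 → slack +1.441/-1.371; half-tol=0.360, Σhalf²=0.398386
Nominal = -39.900. Worst-case = [-39.900 - 1.371, -39.900 + 1.441] = [-41.271, -38.459]. RSS = √0.398386 = 0.631.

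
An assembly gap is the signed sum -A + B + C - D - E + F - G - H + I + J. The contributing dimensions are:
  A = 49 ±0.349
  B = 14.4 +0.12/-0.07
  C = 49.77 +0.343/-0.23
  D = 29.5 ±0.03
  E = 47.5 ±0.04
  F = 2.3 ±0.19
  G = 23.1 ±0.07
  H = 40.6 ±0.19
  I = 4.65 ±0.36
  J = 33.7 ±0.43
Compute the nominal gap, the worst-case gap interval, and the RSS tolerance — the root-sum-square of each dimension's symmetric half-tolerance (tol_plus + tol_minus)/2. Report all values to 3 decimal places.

Stack each dimension's contribution:
  -A: nom -49.000 → Σnom=-49.000; wc +0.349/-0.349 → slack +0.349/-0.349; half-tol=0.349, Σhalf²=0.121801
  +B: nom +14.400 → Σnom=-34.600; wc +0.120/-0.070 → slack +0.469/-0.419; half-tol=0.095, Σhalf²=0.130826
  +C: nom +49.770 → Σnom=15.170; wc +0.343/-0.230 → slack +0.812/-0.649; half-tol=0.287, Σhalf²=0.212908
  -D: nom -29.500 → Σnom=-14.330; wc +0.030/-0.030 → slack +0.842/-0.679; half-tol=0.030, Σhalf²=0.213808
  -E: nom -47.500 → Σnom=-61.830; wc +0.040/-0.040 → slack +0.882/-0.719; half-tol=0.040, Σhalf²=0.215408
  +F: nom +2.300 → Σnom=-59.530; wc +0.190/-0.190 → slack +1.072/-0.909; half-tol=0.190, Σhalf²=0.251508
  -G: nom -23.100 → Σnom=-82.630; wc +0.070/-0.070 → slack +1.142/-0.979; half-tol=0.070, Σhalf²=0.256408
  -H: nom -40.600 → Σnom=-123.230; wc +0.190/-0.190 → slack +1.332/-1.169; half-tol=0.190, Σhalf²=0.292508
  +I: nom +4.650 → Σnom=-118.580; wc +0.360/-0.360 → slack +1.692/-1.529; half-tol=0.360, Σhalf²=0.422108
  +J: nom +33.700 → Σnom=-84.880; wc +0.430/-0.430 → slack +2.122/-1.959; half-tol=0.430, Σhalf²=0.607008
Nominal = -84.880. Worst-case = [-84.880 - 1.959, -84.880 + 2.122] = [-86.839, -82.758]. RSS = √0.607008 = 0.779.

nominal=-84.880 wc=[-86.839,-82.758] rss=0.779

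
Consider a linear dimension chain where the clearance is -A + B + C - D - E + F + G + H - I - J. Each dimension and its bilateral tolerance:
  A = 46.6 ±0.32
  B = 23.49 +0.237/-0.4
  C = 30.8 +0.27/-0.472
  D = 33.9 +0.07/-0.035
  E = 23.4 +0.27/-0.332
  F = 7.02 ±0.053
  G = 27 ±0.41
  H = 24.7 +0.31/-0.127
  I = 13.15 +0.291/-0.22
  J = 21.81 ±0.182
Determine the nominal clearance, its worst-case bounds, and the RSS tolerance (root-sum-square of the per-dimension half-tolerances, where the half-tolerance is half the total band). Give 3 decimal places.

nominal=-25.850 wc=[-28.445,-23.481] rss=0.867

Stack each dimension's contribution:
  -A: nom -46.600 → Σnom=-46.600; wc +0.320/-0.320 → slack +0.320/-0.320; half-tol=0.320, Σhalf²=0.102400
  +B: nom +23.490 → Σnom=-23.110; wc +0.237/-0.400 → slack +0.557/-0.720; half-tol=0.319, Σhalf²=0.203842
  +C: nom +30.800 → Σnom=7.690; wc +0.270/-0.472 → slack +0.827/-1.192; half-tol=0.371, Σhalf²=0.341483
  -D: nom -33.900 → Σnom=-26.210; wc +0.035/-0.070 → slack +0.862/-1.262; half-tol=0.053, Σhalf²=0.344240
  -E: nom -23.400 → Σnom=-49.610; wc +0.332/-0.270 → slack +1.194/-1.532; half-tol=0.301, Σhalf²=0.434841
  +F: nom +7.020 → Σnom=-42.590; wc +0.053/-0.053 → slack +1.247/-1.585; half-tol=0.053, Σhalf²=0.437650
  +G: nom +27.000 → Σnom=-15.590; wc +0.410/-0.410 → slack +1.657/-1.995; half-tol=0.410, Σhalf²=0.605750
  +H: nom +24.700 → Σnom=9.110; wc +0.310/-0.127 → slack +1.967/-2.122; half-tol=0.218, Σhalf²=0.653492
  -I: nom -13.150 → Σnom=-4.040; wc +0.220/-0.291 → slack +2.187/-2.413; half-tol=0.256, Σhalf²=0.718772
  -J: nom -21.810 → Σnom=-25.850; wc +0.182/-0.182 → slack +2.369/-2.595; half-tol=0.182, Σhalf²=0.751896
Nominal = -25.850. Worst-case = [-25.850 - 2.595, -25.850 + 2.369] = [-28.445, -23.481]. RSS = √0.751896 = 0.867.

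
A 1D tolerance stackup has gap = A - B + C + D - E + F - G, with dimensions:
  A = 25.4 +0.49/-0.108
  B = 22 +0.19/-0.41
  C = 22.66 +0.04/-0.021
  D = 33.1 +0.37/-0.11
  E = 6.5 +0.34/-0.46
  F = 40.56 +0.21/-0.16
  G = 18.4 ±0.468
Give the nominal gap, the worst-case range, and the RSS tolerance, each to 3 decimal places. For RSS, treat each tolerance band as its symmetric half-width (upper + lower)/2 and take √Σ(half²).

nominal=74.820 wc=[73.423,77.268] rss=0.807

Stack each dimension's contribution:
  +A: nom +25.400 → Σnom=25.400; wc +0.490/-0.108 → slack +0.490/-0.108; half-tol=0.299, Σhalf²=0.089401
  -B: nom -22.000 → Σnom=3.400; wc +0.410/-0.190 → slack +0.900/-0.298; half-tol=0.300, Σhalf²=0.179401
  +C: nom +22.660 → Σnom=26.060; wc +0.040/-0.021 → slack +0.940/-0.319; half-tol=0.030, Σhalf²=0.180331
  +D: nom +33.100 → Σnom=59.160; wc +0.370/-0.110 → slack +1.310/-0.429; half-tol=0.240, Σhalf²=0.237931
  -E: nom -6.500 → Σnom=52.660; wc +0.460/-0.340 → slack +1.770/-0.769; half-tol=0.400, Σhalf²=0.397931
  +F: nom +40.560 → Σnom=93.220; wc +0.210/-0.160 → slack +1.980/-0.929; half-tol=0.185, Σhalf²=0.432156
  -G: nom -18.400 → Σnom=74.820; wc +0.468/-0.468 → slack +2.448/-1.397; half-tol=0.468, Σhalf²=0.651180
Nominal = 74.820. Worst-case = [74.820 - 1.397, 74.820 + 2.448] = [73.423, 77.268]. RSS = √0.651180 = 0.807.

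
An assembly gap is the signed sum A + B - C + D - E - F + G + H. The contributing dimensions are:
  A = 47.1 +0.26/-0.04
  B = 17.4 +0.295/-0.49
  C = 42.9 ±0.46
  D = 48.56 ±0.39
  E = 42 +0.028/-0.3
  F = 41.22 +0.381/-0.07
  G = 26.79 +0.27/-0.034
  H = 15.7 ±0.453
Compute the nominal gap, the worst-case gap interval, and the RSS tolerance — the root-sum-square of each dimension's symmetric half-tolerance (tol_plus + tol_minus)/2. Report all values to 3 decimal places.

nominal=29.430 wc=[27.154,31.928] rss=0.920

Stack each dimension's contribution:
  +A: nom +47.100 → Σnom=47.100; wc +0.260/-0.040 → slack +0.260/-0.040; half-tol=0.150, Σhalf²=0.022500
  +B: nom +17.400 → Σnom=64.500; wc +0.295/-0.490 → slack +0.555/-0.530; half-tol=0.392, Σhalf²=0.176556
  -C: nom -42.900 → Σnom=21.600; wc +0.460/-0.460 → slack +1.015/-0.990; half-tol=0.460, Σhalf²=0.388156
  +D: nom +48.560 → Σnom=70.160; wc +0.390/-0.390 → slack +1.405/-1.380; half-tol=0.390, Σhalf²=0.540256
  -E: nom -42.000 → Σnom=28.160; wc +0.300/-0.028 → slack +1.705/-1.408; half-tol=0.164, Σhalf²=0.567152
  -F: nom -41.220 → Σnom=-13.060; wc +0.070/-0.381 → slack +1.775/-1.789; half-tol=0.226, Σhalf²=0.618003
  +G: nom +26.790 → Σnom=13.730; wc +0.270/-0.034 → slack +2.045/-1.823; half-tol=0.152, Σhalf²=0.641107
  +H: nom +15.700 → Σnom=29.430; wc +0.453/-0.453 → slack +2.498/-2.276; half-tol=0.453, Σhalf²=0.846315
Nominal = 29.430. Worst-case = [29.430 - 2.276, 29.430 + 2.498] = [27.154, 31.928]. RSS = √0.846315 = 0.920.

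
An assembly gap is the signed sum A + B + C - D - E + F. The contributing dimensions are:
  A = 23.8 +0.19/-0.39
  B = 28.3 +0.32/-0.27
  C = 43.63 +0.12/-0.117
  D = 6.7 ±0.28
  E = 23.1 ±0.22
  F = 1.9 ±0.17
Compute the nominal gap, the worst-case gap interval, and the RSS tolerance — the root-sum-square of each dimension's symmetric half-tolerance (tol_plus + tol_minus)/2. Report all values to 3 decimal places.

Stack each dimension's contribution:
  +A: nom +23.800 → Σnom=23.800; wc +0.190/-0.390 → slack +0.190/-0.390; half-tol=0.290, Σhalf²=0.084100
  +B: nom +28.300 → Σnom=52.100; wc +0.320/-0.270 → slack +0.510/-0.660; half-tol=0.295, Σhalf²=0.171125
  +C: nom +43.630 → Σnom=95.730; wc +0.120/-0.117 → slack +0.630/-0.777; half-tol=0.118, Σhalf²=0.185167
  -D: nom -6.700 → Σnom=89.030; wc +0.280/-0.280 → slack +0.910/-1.057; half-tol=0.280, Σhalf²=0.263567
  -E: nom -23.100 → Σnom=65.930; wc +0.220/-0.220 → slack +1.130/-1.277; half-tol=0.220, Σhalf²=0.311967
  +F: nom +1.900 → Σnom=67.830; wc +0.170/-0.170 → slack +1.300/-1.447; half-tol=0.170, Σhalf²=0.340867
Nominal = 67.830. Worst-case = [67.830 - 1.447, 67.830 + 1.300] = [66.383, 69.130]. RSS = √0.340867 = 0.584.

nominal=67.830 wc=[66.383,69.130] rss=0.584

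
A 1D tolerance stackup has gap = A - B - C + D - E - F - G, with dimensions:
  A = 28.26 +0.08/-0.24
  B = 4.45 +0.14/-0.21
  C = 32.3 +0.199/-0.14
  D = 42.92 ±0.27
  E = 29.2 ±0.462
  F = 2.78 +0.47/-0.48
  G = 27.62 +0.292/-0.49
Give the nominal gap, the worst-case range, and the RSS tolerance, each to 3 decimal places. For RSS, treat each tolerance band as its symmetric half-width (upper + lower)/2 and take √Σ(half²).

Stack each dimension's contribution:
  +A: nom +28.260 → Σnom=28.260; wc +0.080/-0.240 → slack +0.080/-0.240; half-tol=0.160, Σhalf²=0.025600
  -B: nom -4.450 → Σnom=23.810; wc +0.210/-0.140 → slack +0.290/-0.380; half-tol=0.175, Σhalf²=0.056225
  -C: nom -32.300 → Σnom=-8.490; wc +0.140/-0.199 → slack +0.430/-0.579; half-tol=0.170, Σhalf²=0.084955
  +D: nom +42.920 → Σnom=34.430; wc +0.270/-0.270 → slack +0.700/-0.849; half-tol=0.270, Σhalf²=0.157855
  -E: nom -29.200 → Σnom=5.230; wc +0.462/-0.462 → slack +1.162/-1.311; half-tol=0.462, Σhalf²=0.371299
  -F: nom -2.780 → Σnom=2.450; wc +0.480/-0.470 → slack +1.642/-1.781; half-tol=0.475, Σhalf²=0.596924
  -G: nom -27.620 → Σnom=-25.170; wc +0.490/-0.292 → slack +2.132/-2.073; half-tol=0.391, Σhalf²=0.749805
Nominal = -25.170. Worst-case = [-25.170 - 2.073, -25.170 + 2.132] = [-27.243, -23.038]. RSS = √0.749805 = 0.866.

nominal=-25.170 wc=[-27.243,-23.038] rss=0.866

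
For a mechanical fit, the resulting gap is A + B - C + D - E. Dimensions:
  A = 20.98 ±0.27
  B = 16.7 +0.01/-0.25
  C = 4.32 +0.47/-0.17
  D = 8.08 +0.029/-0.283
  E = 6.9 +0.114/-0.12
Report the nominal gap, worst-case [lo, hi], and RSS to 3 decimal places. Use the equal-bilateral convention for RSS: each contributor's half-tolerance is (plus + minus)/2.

Stack each dimension's contribution:
  +A: nom +20.980 → Σnom=20.980; wc +0.270/-0.270 → slack +0.270/-0.270; half-tol=0.270, Σhalf²=0.072900
  +B: nom +16.700 → Σnom=37.680; wc +0.010/-0.250 → slack +0.280/-0.520; half-tol=0.130, Σhalf²=0.089800
  -C: nom -4.320 → Σnom=33.360; wc +0.170/-0.470 → slack +0.450/-0.990; half-tol=0.320, Σhalf²=0.192200
  +D: nom +8.080 → Σnom=41.440; wc +0.029/-0.283 → slack +0.479/-1.273; half-tol=0.156, Σhalf²=0.216536
  -E: nom -6.900 → Σnom=34.540; wc +0.120/-0.114 → slack +0.599/-1.387; half-tol=0.117, Σhalf²=0.230225
Nominal = 34.540. Worst-case = [34.540 - 1.387, 34.540 + 0.599] = [33.153, 35.139]. RSS = √0.230225 = 0.480.

nominal=34.540 wc=[33.153,35.139] rss=0.480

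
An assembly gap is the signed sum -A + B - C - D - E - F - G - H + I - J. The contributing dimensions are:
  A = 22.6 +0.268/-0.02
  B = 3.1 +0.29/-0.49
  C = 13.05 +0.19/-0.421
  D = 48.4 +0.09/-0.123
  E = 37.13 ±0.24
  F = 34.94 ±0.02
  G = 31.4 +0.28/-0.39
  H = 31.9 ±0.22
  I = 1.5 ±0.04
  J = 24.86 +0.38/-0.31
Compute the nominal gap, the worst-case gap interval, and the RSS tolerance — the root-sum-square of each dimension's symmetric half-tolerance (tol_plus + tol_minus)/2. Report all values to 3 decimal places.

nominal=-239.680 wc=[-241.898,-237.606] rss=0.785

Stack each dimension's contribution:
  -A: nom -22.600 → Σnom=-22.600; wc +0.020/-0.268 → slack +0.020/-0.268; half-tol=0.144, Σhalf²=0.020736
  +B: nom +3.100 → Σnom=-19.500; wc +0.290/-0.490 → slack +0.310/-0.758; half-tol=0.390, Σhalf²=0.172836
  -C: nom -13.050 → Σnom=-32.550; wc +0.421/-0.190 → slack +0.731/-0.948; half-tol=0.305, Σhalf²=0.266166
  -D: nom -48.400 → Σnom=-80.950; wc +0.123/-0.090 → slack +0.854/-1.038; half-tol=0.106, Σhalf²=0.277508
  -E: nom -37.130 → Σnom=-118.080; wc +0.240/-0.240 → slack +1.094/-1.278; half-tol=0.240, Σhalf²=0.335108
  -F: nom -34.940 → Σnom=-153.020; wc +0.020/-0.020 → slack +1.114/-1.298; half-tol=0.020, Σhalf²=0.335508
  -G: nom -31.400 → Σnom=-184.420; wc +0.390/-0.280 → slack +1.504/-1.578; half-tol=0.335, Σhalf²=0.447734
  -H: nom -31.900 → Σnom=-216.320; wc +0.220/-0.220 → slack +1.724/-1.798; half-tol=0.220, Σhalf²=0.496134
  +I: nom +1.500 → Σnom=-214.820; wc +0.040/-0.040 → slack +1.764/-1.838; half-tol=0.040, Σhalf²=0.497733
  -J: nom -24.860 → Σnom=-239.680; wc +0.310/-0.380 → slack +2.074/-2.218; half-tol=0.345, Σhalf²=0.616758
Nominal = -239.680. Worst-case = [-239.680 - 2.218, -239.680 + 2.074] = [-241.898, -237.606]. RSS = √0.616758 = 0.785.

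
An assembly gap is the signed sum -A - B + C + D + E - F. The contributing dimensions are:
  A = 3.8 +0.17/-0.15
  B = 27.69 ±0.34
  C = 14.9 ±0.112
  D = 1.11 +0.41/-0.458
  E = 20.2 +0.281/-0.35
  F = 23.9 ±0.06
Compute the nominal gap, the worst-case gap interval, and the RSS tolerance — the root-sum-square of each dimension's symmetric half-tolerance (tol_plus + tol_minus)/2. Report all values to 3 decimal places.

Stack each dimension's contribution:
  -A: nom -3.800 → Σnom=-3.800; wc +0.150/-0.170 → slack +0.150/-0.170; half-tol=0.160, Σhalf²=0.025600
  -B: nom -27.690 → Σnom=-31.490; wc +0.340/-0.340 → slack +0.490/-0.510; half-tol=0.340, Σhalf²=0.141200
  +C: nom +14.900 → Σnom=-16.590; wc +0.112/-0.112 → slack +0.602/-0.622; half-tol=0.112, Σhalf²=0.153744
  +D: nom +1.110 → Σnom=-15.480; wc +0.410/-0.458 → slack +1.012/-1.080; half-tol=0.434, Σhalf²=0.342100
  +E: nom +20.200 → Σnom=4.720; wc +0.281/-0.350 → slack +1.293/-1.430; half-tol=0.316, Σhalf²=0.441640
  -F: nom -23.900 → Σnom=-19.180; wc +0.060/-0.060 → slack +1.353/-1.490; half-tol=0.060, Σhalf²=0.445240
Nominal = -19.180. Worst-case = [-19.180 - 1.490, -19.180 + 1.353] = [-20.670, -17.827]. RSS = √0.445240 = 0.667.

nominal=-19.180 wc=[-20.670,-17.827] rss=0.667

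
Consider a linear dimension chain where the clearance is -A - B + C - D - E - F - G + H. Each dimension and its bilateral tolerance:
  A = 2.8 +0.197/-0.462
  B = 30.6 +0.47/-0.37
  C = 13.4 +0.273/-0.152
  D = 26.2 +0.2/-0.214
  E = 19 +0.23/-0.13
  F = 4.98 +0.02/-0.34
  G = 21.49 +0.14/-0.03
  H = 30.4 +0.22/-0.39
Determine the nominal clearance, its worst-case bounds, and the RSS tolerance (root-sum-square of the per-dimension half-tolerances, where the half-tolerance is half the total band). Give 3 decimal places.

Stack each dimension's contribution:
  -A: nom -2.800 → Σnom=-2.800; wc +0.462/-0.197 → slack +0.462/-0.197; half-tol=0.330, Σhalf²=0.108570
  -B: nom -30.600 → Σnom=-33.400; wc +0.370/-0.470 → slack +0.832/-0.667; half-tol=0.420, Σhalf²=0.284970
  +C: nom +13.400 → Σnom=-20.000; wc +0.273/-0.152 → slack +1.105/-0.819; half-tol=0.213, Σhalf²=0.330126
  -D: nom -26.200 → Σnom=-46.200; wc +0.214/-0.200 → slack +1.319/-1.019; half-tol=0.207, Σhalf²=0.372976
  -E: nom -19.000 → Σnom=-65.200; wc +0.130/-0.230 → slack +1.449/-1.249; half-tol=0.180, Σhalf²=0.405375
  -F: nom -4.980 → Σnom=-70.180; wc +0.340/-0.020 → slack +1.789/-1.269; half-tol=0.180, Σhalf²=0.437775
  -G: nom -21.490 → Σnom=-91.670; wc +0.030/-0.140 → slack +1.819/-1.409; half-tol=0.085, Σhalf²=0.445000
  +H: nom +30.400 → Σnom=-61.270; wc +0.220/-0.390 → slack +2.039/-1.799; half-tol=0.305, Σhalf²=0.538025
Nominal = -61.270. Worst-case = [-61.270 - 1.799, -61.270 + 2.039] = [-63.069, -59.231]. RSS = √0.538025 = 0.734.

nominal=-61.270 wc=[-63.069,-59.231] rss=0.734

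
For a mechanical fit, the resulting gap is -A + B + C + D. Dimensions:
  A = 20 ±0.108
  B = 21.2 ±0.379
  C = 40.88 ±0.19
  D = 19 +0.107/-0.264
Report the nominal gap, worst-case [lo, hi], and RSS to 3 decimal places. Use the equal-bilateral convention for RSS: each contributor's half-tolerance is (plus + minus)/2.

nominal=61.080 wc=[60.139,61.864] rss=0.475

Stack each dimension's contribution:
  -A: nom -20.000 → Σnom=-20.000; wc +0.108/-0.108 → slack +0.108/-0.108; half-tol=0.108, Σhalf²=0.011664
  +B: nom +21.200 → Σnom=1.200; wc +0.379/-0.379 → slack +0.487/-0.487; half-tol=0.379, Σhalf²=0.155305
  +C: nom +40.880 → Σnom=42.080; wc +0.190/-0.190 → slack +0.677/-0.677; half-tol=0.190, Σhalf²=0.191405
  +D: nom +19.000 → Σnom=61.080; wc +0.107/-0.264 → slack +0.784/-0.941; half-tol=0.185, Σhalf²=0.225815
Nominal = 61.080. Worst-case = [61.080 - 0.941, 61.080 + 0.784] = [60.139, 61.864]. RSS = √0.225815 = 0.475.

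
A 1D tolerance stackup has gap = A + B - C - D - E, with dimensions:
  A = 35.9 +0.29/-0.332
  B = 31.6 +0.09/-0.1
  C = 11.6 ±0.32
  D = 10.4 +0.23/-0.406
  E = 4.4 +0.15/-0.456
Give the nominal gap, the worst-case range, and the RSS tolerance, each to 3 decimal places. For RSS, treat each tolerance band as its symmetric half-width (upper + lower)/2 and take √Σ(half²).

nominal=41.100 wc=[39.968,42.662] rss=0.633

Stack each dimension's contribution:
  +A: nom +35.900 → Σnom=35.900; wc +0.290/-0.332 → slack +0.290/-0.332; half-tol=0.311, Σhalf²=0.096721
  +B: nom +31.600 → Σnom=67.500; wc +0.090/-0.100 → slack +0.380/-0.432; half-tol=0.095, Σhalf²=0.105746
  -C: nom -11.600 → Σnom=55.900; wc +0.320/-0.320 → slack +0.700/-0.752; half-tol=0.320, Σhalf²=0.208146
  -D: nom -10.400 → Σnom=45.500; wc +0.406/-0.230 → slack +1.106/-0.982; half-tol=0.318, Σhalf²=0.309270
  -E: nom -4.400 → Σnom=41.100; wc +0.456/-0.150 → slack +1.562/-1.132; half-tol=0.303, Σhalf²=0.401079
Nominal = 41.100. Worst-case = [41.100 - 1.132, 41.100 + 1.562] = [39.968, 42.662]. RSS = √0.401079 = 0.633.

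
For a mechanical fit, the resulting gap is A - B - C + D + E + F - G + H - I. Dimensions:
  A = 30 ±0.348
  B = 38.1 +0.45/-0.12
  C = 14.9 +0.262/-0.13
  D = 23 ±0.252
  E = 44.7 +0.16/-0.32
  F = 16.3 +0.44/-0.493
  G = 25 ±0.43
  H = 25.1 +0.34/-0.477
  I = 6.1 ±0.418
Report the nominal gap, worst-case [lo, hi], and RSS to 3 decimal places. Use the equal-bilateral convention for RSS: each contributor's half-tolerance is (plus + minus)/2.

nominal=55.000 wc=[51.550,57.638] rss=1.052

Stack each dimension's contribution:
  +A: nom +30.000 → Σnom=30.000; wc +0.348/-0.348 → slack +0.348/-0.348; half-tol=0.348, Σhalf²=0.121104
  -B: nom -38.100 → Σnom=-8.100; wc +0.120/-0.450 → slack +0.468/-0.798; half-tol=0.285, Σhalf²=0.202329
  -C: nom -14.900 → Σnom=-23.000; wc +0.130/-0.262 → slack +0.598/-1.060; half-tol=0.196, Σhalf²=0.240745
  +D: nom +23.000 → Σnom=0.000; wc +0.252/-0.252 → slack +0.850/-1.312; half-tol=0.252, Σhalf²=0.304249
  +E: nom +44.700 → Σnom=44.700; wc +0.160/-0.320 → slack +1.010/-1.632; half-tol=0.240, Σhalf²=0.361849
  +F: nom +16.300 → Σnom=61.000; wc +0.440/-0.493 → slack +1.450/-2.125; half-tol=0.467, Σhalf²=0.579471
  -G: nom -25.000 → Σnom=36.000; wc +0.430/-0.430 → slack +1.880/-2.555; half-tol=0.430, Σhalf²=0.764371
  +H: nom +25.100 → Σnom=61.100; wc +0.340/-0.477 → slack +2.220/-3.032; half-tol=0.408, Σhalf²=0.931243
  -I: nom -6.100 → Σnom=55.000; wc +0.418/-0.418 → slack +2.638/-3.450; half-tol=0.418, Σhalf²=1.105967
Nominal = 55.000. Worst-case = [55.000 - 3.450, 55.000 + 2.638] = [51.550, 57.638]. RSS = √1.105967 = 1.052.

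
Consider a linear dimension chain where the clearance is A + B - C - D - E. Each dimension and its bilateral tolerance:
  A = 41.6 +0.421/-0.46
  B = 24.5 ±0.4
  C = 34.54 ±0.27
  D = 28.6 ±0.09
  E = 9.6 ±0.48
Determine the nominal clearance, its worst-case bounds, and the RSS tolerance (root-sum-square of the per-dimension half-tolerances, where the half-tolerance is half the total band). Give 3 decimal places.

nominal=-6.640 wc=[-8.340,-4.979] rss=0.816

Stack each dimension's contribution:
  +A: nom +41.600 → Σnom=41.600; wc +0.421/-0.460 → slack +0.421/-0.460; half-tol=0.441, Σhalf²=0.194040
  +B: nom +24.500 → Σnom=66.100; wc +0.400/-0.400 → slack +0.821/-0.860; half-tol=0.400, Σhalf²=0.354040
  -C: nom -34.540 → Σnom=31.560; wc +0.270/-0.270 → slack +1.091/-1.130; half-tol=0.270, Σhalf²=0.426940
  -D: nom -28.600 → Σnom=2.960; wc +0.090/-0.090 → slack +1.181/-1.220; half-tol=0.090, Σhalf²=0.435040
  -E: nom -9.600 → Σnom=-6.640; wc +0.480/-0.480 → slack +1.661/-1.700; half-tol=0.480, Σhalf²=0.665440
Nominal = -6.640. Worst-case = [-6.640 - 1.700, -6.640 + 1.661] = [-8.340, -4.979]. RSS = √0.665440 = 0.816.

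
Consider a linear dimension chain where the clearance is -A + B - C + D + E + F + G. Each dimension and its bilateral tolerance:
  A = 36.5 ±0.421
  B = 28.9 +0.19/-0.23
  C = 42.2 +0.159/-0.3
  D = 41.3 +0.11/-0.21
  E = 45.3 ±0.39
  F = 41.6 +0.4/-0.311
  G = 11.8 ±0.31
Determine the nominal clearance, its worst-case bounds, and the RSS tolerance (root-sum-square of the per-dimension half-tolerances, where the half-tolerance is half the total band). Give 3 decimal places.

Stack each dimension's contribution:
  -A: nom -36.500 → Σnom=-36.500; wc +0.421/-0.421 → slack +0.421/-0.421; half-tol=0.421, Σhalf²=0.177241
  +B: nom +28.900 → Σnom=-7.600; wc +0.190/-0.230 → slack +0.611/-0.651; half-tol=0.210, Σhalf²=0.221341
  -C: nom -42.200 → Σnom=-49.800; wc +0.300/-0.159 → slack +0.911/-0.810; half-tol=0.229, Σhalf²=0.274011
  +D: nom +41.300 → Σnom=-8.500; wc +0.110/-0.210 → slack +1.021/-1.020; half-tol=0.160, Σhalf²=0.299611
  +E: nom +45.300 → Σnom=36.800; wc +0.390/-0.390 → slack +1.411/-1.410; half-tol=0.390, Σhalf²=0.451711
  +F: nom +41.600 → Σnom=78.400; wc +0.400/-0.311 → slack +1.811/-1.721; half-tol=0.356, Σhalf²=0.578091
  +G: nom +11.800 → Σnom=90.200; wc +0.310/-0.310 → slack +2.121/-2.031; half-tol=0.310, Σhalf²=0.674191
Nominal = 90.200. Worst-case = [90.200 - 2.031, 90.200 + 2.121] = [88.169, 92.321]. RSS = √0.674191 = 0.821.

nominal=90.200 wc=[88.169,92.321] rss=0.821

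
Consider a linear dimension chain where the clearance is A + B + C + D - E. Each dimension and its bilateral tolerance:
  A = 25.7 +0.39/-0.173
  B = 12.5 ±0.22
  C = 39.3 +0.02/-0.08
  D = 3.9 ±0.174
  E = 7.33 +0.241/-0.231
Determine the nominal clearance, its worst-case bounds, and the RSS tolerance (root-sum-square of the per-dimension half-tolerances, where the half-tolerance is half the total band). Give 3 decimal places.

nominal=74.070 wc=[73.182,75.105] rss=0.465

Stack each dimension's contribution:
  +A: nom +25.700 → Σnom=25.700; wc +0.390/-0.173 → slack +0.390/-0.173; half-tol=0.281, Σhalf²=0.079242
  +B: nom +12.500 → Σnom=38.200; wc +0.220/-0.220 → slack +0.610/-0.393; half-tol=0.220, Σhalf²=0.127642
  +C: nom +39.300 → Σnom=77.500; wc +0.020/-0.080 → slack +0.630/-0.473; half-tol=0.050, Σhalf²=0.130142
  +D: nom +3.900 → Σnom=81.400; wc +0.174/-0.174 → slack +0.804/-0.647; half-tol=0.174, Σhalf²=0.160418
  -E: nom -7.330 → Σnom=74.070; wc +0.231/-0.241 → slack +1.035/-0.888; half-tol=0.236, Σhalf²=0.216114
Nominal = 74.070. Worst-case = [74.070 - 0.888, 74.070 + 1.035] = [73.182, 75.105]. RSS = √0.216114 = 0.465.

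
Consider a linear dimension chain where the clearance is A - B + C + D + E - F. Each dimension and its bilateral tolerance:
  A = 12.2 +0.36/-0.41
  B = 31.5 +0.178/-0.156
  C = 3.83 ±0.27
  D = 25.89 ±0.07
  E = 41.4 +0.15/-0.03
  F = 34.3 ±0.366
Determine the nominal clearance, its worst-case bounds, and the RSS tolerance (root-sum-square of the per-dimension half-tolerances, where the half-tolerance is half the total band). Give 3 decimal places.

nominal=17.520 wc=[16.196,18.892] rss=0.629

Stack each dimension's contribution:
  +A: nom +12.200 → Σnom=12.200; wc +0.360/-0.410 → slack +0.360/-0.410; half-tol=0.385, Σhalf²=0.148225
  -B: nom -31.500 → Σnom=-19.300; wc +0.156/-0.178 → slack +0.516/-0.588; half-tol=0.167, Σhalf²=0.176114
  +C: nom +3.830 → Σnom=-15.470; wc +0.270/-0.270 → slack +0.786/-0.858; half-tol=0.270, Σhalf²=0.249014
  +D: nom +25.890 → Σnom=10.420; wc +0.070/-0.070 → slack +0.856/-0.928; half-tol=0.070, Σhalf²=0.253914
  +E: nom +41.400 → Σnom=51.820; wc +0.150/-0.030 → slack +1.006/-0.958; half-tol=0.090, Σhalf²=0.262014
  -F: nom -34.300 → Σnom=17.520; wc +0.366/-0.366 → slack +1.372/-1.324; half-tol=0.366, Σhalf²=0.395970
Nominal = 17.520. Worst-case = [17.520 - 1.324, 17.520 + 1.372] = [16.196, 18.892]. RSS = √0.395970 = 0.629.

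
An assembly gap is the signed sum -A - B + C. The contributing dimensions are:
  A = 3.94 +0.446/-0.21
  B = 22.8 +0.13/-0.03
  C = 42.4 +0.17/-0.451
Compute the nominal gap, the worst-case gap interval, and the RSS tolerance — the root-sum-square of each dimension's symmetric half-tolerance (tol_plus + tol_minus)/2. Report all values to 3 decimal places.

nominal=15.660 wc=[14.633,16.070] rss=0.459

Stack each dimension's contribution:
  -A: nom -3.940 → Σnom=-3.940; wc +0.210/-0.446 → slack +0.210/-0.446; half-tol=0.328, Σhalf²=0.107584
  -B: nom -22.800 → Σnom=-26.740; wc +0.030/-0.130 → slack +0.240/-0.576; half-tol=0.080, Σhalf²=0.113984
  +C: nom +42.400 → Σnom=15.660; wc +0.170/-0.451 → slack +0.410/-1.027; half-tol=0.310, Σhalf²=0.210394
Nominal = 15.660. Worst-case = [15.660 - 1.027, 15.660 + 0.410] = [14.633, 16.070]. RSS = √0.210394 = 0.459.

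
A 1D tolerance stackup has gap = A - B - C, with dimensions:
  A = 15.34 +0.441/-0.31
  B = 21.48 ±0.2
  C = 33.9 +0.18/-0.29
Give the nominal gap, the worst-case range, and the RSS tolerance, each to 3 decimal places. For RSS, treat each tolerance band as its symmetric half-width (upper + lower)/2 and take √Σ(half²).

nominal=-40.040 wc=[-40.730,-39.109] rss=0.486

Stack each dimension's contribution:
  +A: nom +15.340 → Σnom=15.340; wc +0.441/-0.310 → slack +0.441/-0.310; half-tol=0.376, Σhalf²=0.141000
  -B: nom -21.480 → Σnom=-6.140; wc +0.200/-0.200 → slack +0.641/-0.510; half-tol=0.200, Σhalf²=0.181000
  -C: nom -33.900 → Σnom=-40.040; wc +0.290/-0.180 → slack +0.931/-0.690; half-tol=0.235, Σhalf²=0.236225
Nominal = -40.040. Worst-case = [-40.040 - 0.690, -40.040 + 0.931] = [-40.730, -39.109]. RSS = √0.236225 = 0.486.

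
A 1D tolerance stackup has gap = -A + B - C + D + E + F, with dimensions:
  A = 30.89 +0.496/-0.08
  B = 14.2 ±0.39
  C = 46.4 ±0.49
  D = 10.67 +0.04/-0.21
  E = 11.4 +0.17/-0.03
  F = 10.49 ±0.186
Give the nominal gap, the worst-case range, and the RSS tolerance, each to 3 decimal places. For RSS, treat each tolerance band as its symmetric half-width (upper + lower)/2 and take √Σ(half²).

Stack each dimension's contribution:
  -A: nom -30.890 → Σnom=-30.890; wc +0.080/-0.496 → slack +0.080/-0.496; half-tol=0.288, Σhalf²=0.082944
  +B: nom +14.200 → Σnom=-16.690; wc +0.390/-0.390 → slack +0.470/-0.886; half-tol=0.390, Σhalf²=0.235044
  -C: nom -46.400 → Σnom=-63.090; wc +0.490/-0.490 → slack +0.960/-1.376; half-tol=0.490, Σhalf²=0.475144
  +D: nom +10.670 → Σnom=-52.420; wc +0.040/-0.210 → slack +1.000/-1.586; half-tol=0.125, Σhalf²=0.490769
  +E: nom +11.400 → Σnom=-41.020; wc +0.170/-0.030 → slack +1.170/-1.616; half-tol=0.100, Σhalf²=0.500769
  +F: nom +10.490 → Σnom=-30.530; wc +0.186/-0.186 → slack +1.356/-1.802; half-tol=0.186, Σhalf²=0.535365
Nominal = -30.530. Worst-case = [-30.530 - 1.802, -30.530 + 1.356] = [-32.332, -29.174]. RSS = √0.535365 = 0.732.

nominal=-30.530 wc=[-32.332,-29.174] rss=0.732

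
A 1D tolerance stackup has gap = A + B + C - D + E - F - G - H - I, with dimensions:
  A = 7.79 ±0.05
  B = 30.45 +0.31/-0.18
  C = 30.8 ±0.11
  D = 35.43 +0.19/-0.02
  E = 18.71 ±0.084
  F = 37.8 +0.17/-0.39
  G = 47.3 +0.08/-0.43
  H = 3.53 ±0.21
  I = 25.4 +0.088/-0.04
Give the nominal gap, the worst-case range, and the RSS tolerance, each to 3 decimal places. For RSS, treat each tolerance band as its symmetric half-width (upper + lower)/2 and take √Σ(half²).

nominal=-61.710 wc=[-62.872,-60.066] rss=0.533

Stack each dimension's contribution:
  +A: nom +7.790 → Σnom=7.790; wc +0.050/-0.050 → slack +0.050/-0.050; half-tol=0.050, Σhalf²=0.002500
  +B: nom +30.450 → Σnom=38.240; wc +0.310/-0.180 → slack +0.360/-0.230; half-tol=0.245, Σhalf²=0.062525
  +C: nom +30.800 → Σnom=69.040; wc +0.110/-0.110 → slack +0.470/-0.340; half-tol=0.110, Σhalf²=0.074625
  -D: nom -35.430 → Σnom=33.610; wc +0.020/-0.190 → slack +0.490/-0.530; half-tol=0.105, Σhalf²=0.085650
  +E: nom +18.710 → Σnom=52.320; wc +0.084/-0.084 → slack +0.574/-0.614; half-tol=0.084, Σhalf²=0.092706
  -F: nom -37.800 → Σnom=14.520; wc +0.390/-0.170 → slack +0.964/-0.784; half-tol=0.280, Σhalf²=0.171106
  -G: nom -47.300 → Σnom=-32.780; wc +0.430/-0.080 → slack +1.394/-0.864; half-tol=0.255, Σhalf²=0.236131
  -H: nom -3.530 → Σnom=-36.310; wc +0.210/-0.210 → slack +1.604/-1.074; half-tol=0.210, Σhalf²=0.280231
  -I: nom -25.400 → Σnom=-61.710; wc +0.040/-0.088 → slack +1.644/-1.162; half-tol=0.064, Σhalf²=0.284327
Nominal = -61.710. Worst-case = [-61.710 - 1.162, -61.710 + 1.644] = [-62.872, -60.066]. RSS = √0.284327 = 0.533.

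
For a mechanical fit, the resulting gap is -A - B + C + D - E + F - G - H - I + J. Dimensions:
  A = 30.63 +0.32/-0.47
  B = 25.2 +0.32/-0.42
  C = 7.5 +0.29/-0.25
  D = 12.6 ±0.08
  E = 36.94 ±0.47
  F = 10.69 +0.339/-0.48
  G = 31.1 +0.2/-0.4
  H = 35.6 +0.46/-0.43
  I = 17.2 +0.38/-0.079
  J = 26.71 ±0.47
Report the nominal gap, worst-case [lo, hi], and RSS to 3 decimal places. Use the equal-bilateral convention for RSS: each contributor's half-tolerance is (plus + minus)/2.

nominal=-119.170 wc=[-122.600,-115.722] rss=1.150

Stack each dimension's contribution:
  -A: nom -30.630 → Σnom=-30.630; wc +0.470/-0.320 → slack +0.470/-0.320; half-tol=0.395, Σhalf²=0.156025
  -B: nom -25.200 → Σnom=-55.830; wc +0.420/-0.320 → slack +0.890/-0.640; half-tol=0.370, Σhalf²=0.292925
  +C: nom +7.500 → Σnom=-48.330; wc +0.290/-0.250 → slack +1.180/-0.890; half-tol=0.270, Σhalf²=0.365825
  +D: nom +12.600 → Σnom=-35.730; wc +0.080/-0.080 → slack +1.260/-0.970; half-tol=0.080, Σhalf²=0.372225
  -E: nom -36.940 → Σnom=-72.670; wc +0.470/-0.470 → slack +1.730/-1.440; half-tol=0.470, Σhalf²=0.593125
  +F: nom +10.690 → Σnom=-61.980; wc +0.339/-0.480 → slack +2.069/-1.920; half-tol=0.409, Σhalf²=0.760815
  -G: nom -31.100 → Σnom=-93.080; wc +0.400/-0.200 → slack +2.469/-2.120; half-tol=0.300, Σhalf²=0.850815
  -H: nom -35.600 → Σnom=-128.680; wc +0.430/-0.460 → slack +2.899/-2.580; half-tol=0.445, Σhalf²=1.048840
  -I: nom -17.200 → Σnom=-145.880; wc +0.079/-0.380 → slack +2.978/-2.960; half-tol=0.230, Σhalf²=1.101511
  +J: nom +26.710 → Σnom=-119.170; wc +0.470/-0.470 → slack +3.448/-3.430; half-tol=0.470, Σhalf²=1.322411
Nominal = -119.170. Worst-case = [-119.170 - 3.430, -119.170 + 3.448] = [-122.600, -115.722]. RSS = √1.322411 = 1.150.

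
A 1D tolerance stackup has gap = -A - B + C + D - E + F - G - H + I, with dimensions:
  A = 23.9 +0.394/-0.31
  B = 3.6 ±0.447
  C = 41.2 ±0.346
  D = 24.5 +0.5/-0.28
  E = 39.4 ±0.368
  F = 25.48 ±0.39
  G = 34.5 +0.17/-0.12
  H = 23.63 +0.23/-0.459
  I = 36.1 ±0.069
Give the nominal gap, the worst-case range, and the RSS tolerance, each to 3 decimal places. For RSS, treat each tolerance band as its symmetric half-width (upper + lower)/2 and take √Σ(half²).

Stack each dimension's contribution:
  -A: nom -23.900 → Σnom=-23.900; wc +0.310/-0.394 → slack +0.310/-0.394; half-tol=0.352, Σhalf²=0.123904
  -B: nom -3.600 → Σnom=-27.500; wc +0.447/-0.447 → slack +0.757/-0.841; half-tol=0.447, Σhalf²=0.323713
  +C: nom +41.200 → Σnom=13.700; wc +0.346/-0.346 → slack +1.103/-1.187; half-tol=0.346, Σhalf²=0.443429
  +D: nom +24.500 → Σnom=38.200; wc +0.500/-0.280 → slack +1.603/-1.467; half-tol=0.390, Σhalf²=0.595529
  -E: nom -39.400 → Σnom=-1.200; wc +0.368/-0.368 → slack +1.971/-1.835; half-tol=0.368, Σhalf²=0.730953
  +F: nom +25.480 → Σnom=24.280; wc +0.390/-0.390 → slack +2.361/-2.225; half-tol=0.390, Σhalf²=0.883053
  -G: nom -34.500 → Σnom=-10.220; wc +0.120/-0.170 → slack +2.481/-2.395; half-tol=0.145, Σhalf²=0.904078
  -H: nom -23.630 → Σnom=-33.850; wc +0.459/-0.230 → slack +2.940/-2.625; half-tol=0.345, Σhalf²=1.022758
  +I: nom +36.100 → Σnom=2.250; wc +0.069/-0.069 → slack +3.009/-2.694; half-tol=0.069, Σhalf²=1.027519
Nominal = 2.250. Worst-case = [2.250 - 2.694, 2.250 + 3.009] = [-0.444, 5.259]. RSS = √1.027519 = 1.014.

nominal=2.250 wc=[-0.444,5.259] rss=1.014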